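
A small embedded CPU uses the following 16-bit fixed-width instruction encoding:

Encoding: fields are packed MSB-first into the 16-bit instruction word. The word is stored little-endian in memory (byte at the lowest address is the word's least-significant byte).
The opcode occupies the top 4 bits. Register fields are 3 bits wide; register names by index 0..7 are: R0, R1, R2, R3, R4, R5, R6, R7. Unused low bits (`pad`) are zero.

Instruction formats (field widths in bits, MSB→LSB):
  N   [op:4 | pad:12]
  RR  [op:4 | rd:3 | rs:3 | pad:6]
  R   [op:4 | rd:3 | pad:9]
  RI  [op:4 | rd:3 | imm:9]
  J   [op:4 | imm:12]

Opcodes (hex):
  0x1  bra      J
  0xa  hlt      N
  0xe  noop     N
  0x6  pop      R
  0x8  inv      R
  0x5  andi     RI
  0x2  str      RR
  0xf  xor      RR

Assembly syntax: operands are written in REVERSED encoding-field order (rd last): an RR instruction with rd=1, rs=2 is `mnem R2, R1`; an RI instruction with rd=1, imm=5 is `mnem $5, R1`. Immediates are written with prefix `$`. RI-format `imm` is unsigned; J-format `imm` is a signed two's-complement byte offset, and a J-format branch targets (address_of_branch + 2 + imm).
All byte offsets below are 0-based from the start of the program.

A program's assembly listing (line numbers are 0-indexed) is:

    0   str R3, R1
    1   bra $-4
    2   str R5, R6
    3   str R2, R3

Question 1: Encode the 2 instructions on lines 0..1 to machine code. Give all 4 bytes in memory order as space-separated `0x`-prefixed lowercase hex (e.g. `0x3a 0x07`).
0xc0 0x22 0xfc 0x1f

0. str fields op=0x2:4|rd=1:3|rs=3:3|pad=0:6 → word 22c0h → c0 22
1. bra fields op=0x1:4|imm=-4:12 → word 1ffch → fc 1f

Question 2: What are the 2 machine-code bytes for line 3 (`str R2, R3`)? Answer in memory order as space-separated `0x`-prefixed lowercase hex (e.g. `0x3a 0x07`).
0x80 0x26

3. str fields op=0x2:4|rd=3:3|rs=2:3|pad=0:6 → word 2680h → 80 26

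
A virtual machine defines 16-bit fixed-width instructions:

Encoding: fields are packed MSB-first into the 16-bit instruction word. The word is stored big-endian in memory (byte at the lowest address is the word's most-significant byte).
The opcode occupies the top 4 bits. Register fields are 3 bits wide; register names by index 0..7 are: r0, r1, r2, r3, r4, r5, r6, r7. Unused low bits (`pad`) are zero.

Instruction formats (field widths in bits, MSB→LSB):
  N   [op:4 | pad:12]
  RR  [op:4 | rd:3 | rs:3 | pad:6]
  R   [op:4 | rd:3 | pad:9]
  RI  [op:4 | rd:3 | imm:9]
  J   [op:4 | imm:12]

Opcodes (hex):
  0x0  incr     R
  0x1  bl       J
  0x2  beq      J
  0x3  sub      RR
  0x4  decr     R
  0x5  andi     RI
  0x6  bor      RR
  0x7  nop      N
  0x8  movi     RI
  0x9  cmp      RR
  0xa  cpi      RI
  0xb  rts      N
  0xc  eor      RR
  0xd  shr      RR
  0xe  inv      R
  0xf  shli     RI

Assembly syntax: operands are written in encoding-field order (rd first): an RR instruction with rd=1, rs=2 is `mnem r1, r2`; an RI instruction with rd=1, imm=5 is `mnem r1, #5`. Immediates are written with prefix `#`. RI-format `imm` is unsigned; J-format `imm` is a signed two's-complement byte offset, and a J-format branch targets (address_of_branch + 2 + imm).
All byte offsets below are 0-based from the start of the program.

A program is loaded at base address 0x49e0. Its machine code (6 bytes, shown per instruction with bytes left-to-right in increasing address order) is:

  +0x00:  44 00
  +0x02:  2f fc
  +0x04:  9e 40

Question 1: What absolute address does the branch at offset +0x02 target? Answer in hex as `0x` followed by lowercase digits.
0x49e0

off 0x02: read 2f fc as big → 0x2ffc
  opcode bits[15:12]=0x2: beq/J
  [11:0] imm=4092 (s12→-4) = #-4
  target = base 0x49e0 + off 0x02 + 2 + imm -4 = 0x49e0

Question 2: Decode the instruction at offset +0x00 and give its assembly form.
@+00  big-endian(44 00) = 0x4400
  top 4b → 0x4 → decr [R]
  rd: (w>>9)&0x7=0x2 → r2

decr r2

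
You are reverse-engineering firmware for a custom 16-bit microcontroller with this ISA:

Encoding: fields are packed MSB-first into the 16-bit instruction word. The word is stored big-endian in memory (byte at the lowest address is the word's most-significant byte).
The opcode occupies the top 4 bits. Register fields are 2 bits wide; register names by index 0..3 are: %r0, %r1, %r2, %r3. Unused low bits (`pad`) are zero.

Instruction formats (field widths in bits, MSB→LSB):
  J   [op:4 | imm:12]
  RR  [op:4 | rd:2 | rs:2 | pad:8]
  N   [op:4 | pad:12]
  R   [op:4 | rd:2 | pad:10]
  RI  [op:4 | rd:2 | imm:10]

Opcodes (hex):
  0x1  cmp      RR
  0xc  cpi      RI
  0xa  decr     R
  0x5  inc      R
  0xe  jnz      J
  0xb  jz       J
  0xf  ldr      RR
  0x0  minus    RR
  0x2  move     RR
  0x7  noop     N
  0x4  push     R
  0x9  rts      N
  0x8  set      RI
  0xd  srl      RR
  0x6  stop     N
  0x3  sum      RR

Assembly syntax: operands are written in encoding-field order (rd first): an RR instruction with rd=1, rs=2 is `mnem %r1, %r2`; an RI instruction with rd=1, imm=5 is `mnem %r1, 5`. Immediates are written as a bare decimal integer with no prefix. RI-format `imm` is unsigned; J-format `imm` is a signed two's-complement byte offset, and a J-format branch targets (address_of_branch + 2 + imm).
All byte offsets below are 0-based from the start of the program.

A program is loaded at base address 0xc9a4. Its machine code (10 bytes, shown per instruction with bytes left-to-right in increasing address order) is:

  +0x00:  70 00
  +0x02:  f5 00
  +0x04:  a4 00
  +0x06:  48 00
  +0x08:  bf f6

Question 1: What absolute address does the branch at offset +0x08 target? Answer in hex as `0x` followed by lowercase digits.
@+08  big-endian(bf f6) = 0xbff6
  opcode bits[15:12]=0xb: jz/J
  [11:0] imm=4086 (s12→-10) = -10
  target = base 0xc9a4 + off 0x08 + 2 + imm -10 = 0xc9a4

0xc9a4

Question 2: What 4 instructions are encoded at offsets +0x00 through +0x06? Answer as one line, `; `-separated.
noop; ldr %r1, %r1; decr %r1; push %r2

+0x00: 70 00 ⇒ word 0x7000 (big)
  top 4b → 0x7 → noop [N]
+0x02: f5 00 ⇒ word 0xf500 (big)
  top 4b → 0xf → ldr [RR]
  rd@[11:10]=0x1 ⇒ %r1
  rs@[9:8]=0x1 ⇒ %r1
+0x04: a4 00 ⇒ word 0xa400 (big)
  top 4b → 0xa → decr [R]
  rd@[11:10]=0x1 ⇒ %r1
+0x06: 48 00 ⇒ word 0x4800 (big)
  top 4b → 0x4 → push [R]
  rd@[11:10]=0x2 ⇒ %r2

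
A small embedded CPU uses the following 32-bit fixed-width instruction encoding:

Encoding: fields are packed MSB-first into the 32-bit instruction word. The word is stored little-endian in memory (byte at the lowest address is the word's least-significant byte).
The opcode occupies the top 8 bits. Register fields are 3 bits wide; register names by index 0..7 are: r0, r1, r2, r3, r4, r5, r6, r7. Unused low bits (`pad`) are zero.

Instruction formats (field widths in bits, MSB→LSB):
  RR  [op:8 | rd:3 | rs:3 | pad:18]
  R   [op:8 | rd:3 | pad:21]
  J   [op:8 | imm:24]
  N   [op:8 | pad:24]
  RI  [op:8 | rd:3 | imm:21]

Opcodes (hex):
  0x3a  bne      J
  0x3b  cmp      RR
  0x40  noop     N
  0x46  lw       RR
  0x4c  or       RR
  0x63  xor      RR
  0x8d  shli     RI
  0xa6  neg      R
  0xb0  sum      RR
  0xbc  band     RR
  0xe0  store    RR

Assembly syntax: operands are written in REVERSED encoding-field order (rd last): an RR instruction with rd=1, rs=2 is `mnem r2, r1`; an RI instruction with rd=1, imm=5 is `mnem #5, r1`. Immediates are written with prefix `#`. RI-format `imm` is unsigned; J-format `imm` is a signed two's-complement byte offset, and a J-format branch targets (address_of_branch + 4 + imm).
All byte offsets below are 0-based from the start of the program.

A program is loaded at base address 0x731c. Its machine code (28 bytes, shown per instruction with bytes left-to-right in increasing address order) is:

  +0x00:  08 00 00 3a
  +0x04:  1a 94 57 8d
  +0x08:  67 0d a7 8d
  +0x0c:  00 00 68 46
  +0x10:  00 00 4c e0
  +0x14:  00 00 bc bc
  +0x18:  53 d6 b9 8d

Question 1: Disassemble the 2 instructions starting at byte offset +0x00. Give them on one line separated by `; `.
bne #8; shli #1545242, r2

@+00  little-endian(08 00 00 3a) = 0x3a000008
  opcode bits[31:24]=0x3a: bne/J
  imm@[23:0]=0x8 ⇒ #8
@+04  little-endian(1a 94 57 8d) = 0x8d57941a
  opcode bits[31:24]=0x8d: shli/RI
  rd@[23:21]=0x2 ⇒ r2
  imm@[20:0]=0x17941a ⇒ #1545242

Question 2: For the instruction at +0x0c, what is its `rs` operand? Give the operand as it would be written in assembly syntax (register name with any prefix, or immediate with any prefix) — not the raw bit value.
r2

+0x0c: 00 00 68 46 ⇒ word 0x46680000 (little)
  opcode bits[31:24]=0x46: lw/RR
  [23:21] rd=3 = r3
  [20:18] rs=2 = r2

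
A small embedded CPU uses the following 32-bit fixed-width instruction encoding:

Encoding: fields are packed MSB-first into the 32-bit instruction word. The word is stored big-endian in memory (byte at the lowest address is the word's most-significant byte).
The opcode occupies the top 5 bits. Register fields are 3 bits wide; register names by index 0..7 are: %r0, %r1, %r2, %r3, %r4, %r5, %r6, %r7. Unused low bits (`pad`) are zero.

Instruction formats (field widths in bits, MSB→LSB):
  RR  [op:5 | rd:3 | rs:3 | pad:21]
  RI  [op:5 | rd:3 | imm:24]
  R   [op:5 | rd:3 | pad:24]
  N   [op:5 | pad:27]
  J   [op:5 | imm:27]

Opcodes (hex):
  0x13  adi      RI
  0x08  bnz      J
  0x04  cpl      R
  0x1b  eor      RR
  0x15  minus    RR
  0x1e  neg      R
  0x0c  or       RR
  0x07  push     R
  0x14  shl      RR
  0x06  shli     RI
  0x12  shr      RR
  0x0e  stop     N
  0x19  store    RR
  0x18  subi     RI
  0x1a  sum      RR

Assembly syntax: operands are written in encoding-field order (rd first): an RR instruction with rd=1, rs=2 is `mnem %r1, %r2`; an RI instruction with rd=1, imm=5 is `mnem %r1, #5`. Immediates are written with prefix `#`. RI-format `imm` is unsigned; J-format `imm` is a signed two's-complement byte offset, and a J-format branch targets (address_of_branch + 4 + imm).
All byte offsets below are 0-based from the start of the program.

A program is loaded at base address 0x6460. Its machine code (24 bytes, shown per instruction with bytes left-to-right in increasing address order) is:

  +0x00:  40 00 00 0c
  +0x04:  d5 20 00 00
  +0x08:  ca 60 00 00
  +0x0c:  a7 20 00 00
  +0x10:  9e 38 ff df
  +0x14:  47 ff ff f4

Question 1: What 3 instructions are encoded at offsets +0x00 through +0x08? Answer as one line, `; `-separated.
@+00  big-endian(40 00 00 0c) = 0x4000000c
  top 5b → 0x8 → bnz [J]
  imm@[26:0]=0xc ⇒ #12
@+04  big-endian(d5 20 00 00) = 0xd5200000
  top 5b → 0x1a → sum [RR]
  rd@[26:24]=0x5 ⇒ %r5
  rs@[23:21]=0x1 ⇒ %r1
@+08  big-endian(ca 60 00 00) = 0xca600000
  top 5b → 0x19 → store [RR]
  rd@[26:24]=0x2 ⇒ %r2
  rs@[23:21]=0x3 ⇒ %r3

bnz #12; sum %r5, %r1; store %r2, %r3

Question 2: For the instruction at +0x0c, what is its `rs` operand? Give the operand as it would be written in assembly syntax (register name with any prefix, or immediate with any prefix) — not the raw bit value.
%r1

+0x0c: a7 20 00 00 ⇒ word 0xa7200000 (big)
  top 5b → 0x14 → shl [RR]
  rd@[26:24]=0x7 ⇒ %r7
  rs@[23:21]=0x1 ⇒ %r1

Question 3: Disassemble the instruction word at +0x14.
bnz #-12

+0x14: 47 ff ff f4 ⇒ word 0x47fffff4 (big)
  op=0x47fffff4>>27=0x8 ⇒ bnz (J)
  imm@[26:0]=0x7fffff4 (s27→-12) ⇒ #-12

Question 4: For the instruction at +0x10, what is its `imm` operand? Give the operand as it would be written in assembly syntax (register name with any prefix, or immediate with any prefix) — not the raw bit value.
[10] 9e 38 ff df → 0x9e38ffdf
  opcode bits[31:27]=0x13: adi/RI
  [26:24] rd=6 = %r6
  [23:0] imm=3735519 = #3735519

#3735519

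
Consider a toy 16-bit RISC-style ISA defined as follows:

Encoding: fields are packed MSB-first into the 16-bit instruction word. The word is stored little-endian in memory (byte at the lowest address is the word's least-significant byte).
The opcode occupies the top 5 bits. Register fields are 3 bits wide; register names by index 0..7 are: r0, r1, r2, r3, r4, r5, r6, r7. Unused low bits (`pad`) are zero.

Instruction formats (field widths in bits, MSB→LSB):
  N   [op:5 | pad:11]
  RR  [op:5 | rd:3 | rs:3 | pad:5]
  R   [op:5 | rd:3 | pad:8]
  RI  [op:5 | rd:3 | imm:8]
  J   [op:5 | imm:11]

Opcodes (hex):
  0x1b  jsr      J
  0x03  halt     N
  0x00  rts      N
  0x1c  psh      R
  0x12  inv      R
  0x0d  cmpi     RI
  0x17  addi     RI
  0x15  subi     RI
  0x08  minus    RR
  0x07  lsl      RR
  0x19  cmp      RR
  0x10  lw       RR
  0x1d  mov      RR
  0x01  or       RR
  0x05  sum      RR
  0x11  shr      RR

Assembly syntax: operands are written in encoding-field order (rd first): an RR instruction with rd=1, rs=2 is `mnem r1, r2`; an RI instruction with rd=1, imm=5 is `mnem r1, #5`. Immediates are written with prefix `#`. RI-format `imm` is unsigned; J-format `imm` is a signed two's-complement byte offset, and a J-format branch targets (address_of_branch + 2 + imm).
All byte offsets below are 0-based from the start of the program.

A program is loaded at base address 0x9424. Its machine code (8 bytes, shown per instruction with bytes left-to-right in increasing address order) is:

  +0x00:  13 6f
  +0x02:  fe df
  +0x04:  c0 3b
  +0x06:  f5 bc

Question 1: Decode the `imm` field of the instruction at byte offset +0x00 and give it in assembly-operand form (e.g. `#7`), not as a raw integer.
off 0x00: read 13 6f as little → 0x6f13
  opcode bits[15:11]=0xd: cmpi/RI
  rd: (w>>8)&0x7=0x7 → r7
  imm: (w>>0)&0xff=0x13 → #19

#19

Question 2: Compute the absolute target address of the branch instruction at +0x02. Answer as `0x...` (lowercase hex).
0x9426

+0x02: fe df ⇒ word 0xdffe (little)
  opcode bits[15:11]=0x1b: jsr/J
  [10:0] imm=2046 (s11→-2) = #-2
  target = base 0x9424 + off 0x02 + 2 + imm -2 = 0x9426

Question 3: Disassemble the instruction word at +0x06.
addi r4, #245

off 0x06: read f5 bc as little → 0xbcf5
  top 5b → 0x17 → addi [RI]
  rd: (w>>8)&0x7=0x4 → r4
  imm: (w>>0)&0xff=0xf5 → #245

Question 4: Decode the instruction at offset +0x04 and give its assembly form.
[04] c0 3b → 0x3bc0
  op=0x3bc0>>11=0x7 ⇒ lsl (RR)
  rd@[10:8]=0x3 ⇒ r3
  rs@[7:5]=0x6 ⇒ r6

lsl r3, r6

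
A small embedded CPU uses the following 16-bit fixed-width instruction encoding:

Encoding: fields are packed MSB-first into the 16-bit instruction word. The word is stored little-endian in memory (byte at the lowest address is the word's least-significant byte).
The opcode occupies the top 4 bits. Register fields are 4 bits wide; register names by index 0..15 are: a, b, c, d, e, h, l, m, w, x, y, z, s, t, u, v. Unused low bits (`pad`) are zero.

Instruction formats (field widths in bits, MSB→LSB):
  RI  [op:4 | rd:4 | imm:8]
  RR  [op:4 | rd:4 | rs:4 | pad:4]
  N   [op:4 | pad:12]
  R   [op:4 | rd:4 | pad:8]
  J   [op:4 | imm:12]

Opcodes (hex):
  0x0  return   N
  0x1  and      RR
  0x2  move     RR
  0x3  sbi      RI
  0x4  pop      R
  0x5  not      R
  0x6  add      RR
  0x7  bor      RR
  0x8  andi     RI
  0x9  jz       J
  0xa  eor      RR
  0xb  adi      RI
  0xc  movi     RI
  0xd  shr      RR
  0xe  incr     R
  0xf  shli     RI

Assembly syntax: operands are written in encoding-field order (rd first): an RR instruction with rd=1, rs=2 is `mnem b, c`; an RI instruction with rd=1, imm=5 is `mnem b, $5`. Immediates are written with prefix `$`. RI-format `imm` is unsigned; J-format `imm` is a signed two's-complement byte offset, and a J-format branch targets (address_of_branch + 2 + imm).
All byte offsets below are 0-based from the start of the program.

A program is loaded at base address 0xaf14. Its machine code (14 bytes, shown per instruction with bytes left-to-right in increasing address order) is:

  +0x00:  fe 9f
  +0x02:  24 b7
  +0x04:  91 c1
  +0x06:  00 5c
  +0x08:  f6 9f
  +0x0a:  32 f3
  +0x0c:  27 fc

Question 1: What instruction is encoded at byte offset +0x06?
not s

@+06  little-endian(00 5c) = 0x5c00
  opcode bits[15:12]=0x5: not/R
  rd@[11:8]=0xc ⇒ s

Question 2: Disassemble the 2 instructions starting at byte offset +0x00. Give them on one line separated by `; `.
@+00  little-endian(fe 9f) = 0x9ffe
  top 4b → 0x9 → jz [J]
  [11:0] imm=4094 (s12→-2) = $-2
@+02  little-endian(24 b7) = 0xb724
  top 4b → 0xb → adi [RI]
  [11:8] rd=7 = m
  [7:0] imm=36 = $36

jz $-2; adi m, $36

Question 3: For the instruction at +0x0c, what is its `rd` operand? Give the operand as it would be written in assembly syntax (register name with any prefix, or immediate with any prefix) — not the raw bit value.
s

off 0x0c: read 27 fc as little → 0xfc27
  opcode bits[15:12]=0xf: shli/RI
  rd@[11:8]=0xc ⇒ s
  imm@[7:0]=0x27 ⇒ $39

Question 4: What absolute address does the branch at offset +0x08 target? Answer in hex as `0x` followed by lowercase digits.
0xaf14

off 0x08: read f6 9f as little → 0x9ff6
  opcode bits[15:12]=0x9: jz/J
  [11:0] imm=4086 (s12→-10) = $-10
  target = base 0xaf14 + off 0x08 + 2 + imm -10 = 0xaf14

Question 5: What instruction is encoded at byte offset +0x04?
[04] 91 c1 → 0xc191
  top 4b → 0xc → movi [RI]
  rd@[11:8]=0x1 ⇒ b
  imm@[7:0]=0x91 ⇒ $145

movi b, $145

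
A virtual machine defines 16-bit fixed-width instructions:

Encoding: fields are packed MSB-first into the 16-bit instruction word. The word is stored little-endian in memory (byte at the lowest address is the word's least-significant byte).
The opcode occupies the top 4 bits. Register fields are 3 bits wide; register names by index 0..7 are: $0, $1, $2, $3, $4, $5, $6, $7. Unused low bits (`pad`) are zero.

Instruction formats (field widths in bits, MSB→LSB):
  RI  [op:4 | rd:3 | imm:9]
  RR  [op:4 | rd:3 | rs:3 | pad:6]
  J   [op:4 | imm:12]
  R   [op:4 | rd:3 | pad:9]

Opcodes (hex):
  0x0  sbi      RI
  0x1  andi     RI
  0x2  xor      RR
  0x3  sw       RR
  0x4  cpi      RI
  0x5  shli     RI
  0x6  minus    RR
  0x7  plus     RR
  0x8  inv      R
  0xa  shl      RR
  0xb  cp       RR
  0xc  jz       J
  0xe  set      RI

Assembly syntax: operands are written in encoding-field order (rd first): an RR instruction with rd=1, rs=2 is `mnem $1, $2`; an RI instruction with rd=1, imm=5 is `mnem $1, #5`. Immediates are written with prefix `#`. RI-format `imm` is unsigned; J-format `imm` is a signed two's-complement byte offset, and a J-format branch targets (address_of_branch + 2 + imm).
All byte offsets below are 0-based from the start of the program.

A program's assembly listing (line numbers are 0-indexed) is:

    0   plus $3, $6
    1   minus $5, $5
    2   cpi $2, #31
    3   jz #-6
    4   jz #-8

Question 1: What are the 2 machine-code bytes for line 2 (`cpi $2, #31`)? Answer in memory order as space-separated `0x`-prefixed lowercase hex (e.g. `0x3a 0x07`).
L2: cpi op=0x4:4|rd=2:3|imm=31:9 ⇒ 0x441f ⇒ little 1f 44

0x1f 0x44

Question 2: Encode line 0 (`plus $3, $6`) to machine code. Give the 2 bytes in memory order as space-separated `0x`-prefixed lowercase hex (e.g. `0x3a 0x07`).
0x80 0x77

line 0 (plus): pack op=0x7:4|rd=3:3|rs=6:3|pad=0:6 = 0x7780; little→ 80 77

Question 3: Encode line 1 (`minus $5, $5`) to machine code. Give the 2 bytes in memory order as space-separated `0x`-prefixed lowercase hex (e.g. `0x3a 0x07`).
line 1 (minus): pack op=0x6:4|rd=5:3|rs=5:3|pad=0:6 = 0x6b40; little→ 40 6b

0x40 0x6b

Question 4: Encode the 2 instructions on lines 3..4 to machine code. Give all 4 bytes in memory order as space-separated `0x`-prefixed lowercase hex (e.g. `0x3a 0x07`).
0xfa 0xcf 0xf8 0xcf

line 3 (jz): pack op=0xc:4|imm=-6:12 = 0xcffa; little→ fa cf
line 4 (jz): pack op=0xc:4|imm=-8:12 = 0xcff8; little→ f8 cf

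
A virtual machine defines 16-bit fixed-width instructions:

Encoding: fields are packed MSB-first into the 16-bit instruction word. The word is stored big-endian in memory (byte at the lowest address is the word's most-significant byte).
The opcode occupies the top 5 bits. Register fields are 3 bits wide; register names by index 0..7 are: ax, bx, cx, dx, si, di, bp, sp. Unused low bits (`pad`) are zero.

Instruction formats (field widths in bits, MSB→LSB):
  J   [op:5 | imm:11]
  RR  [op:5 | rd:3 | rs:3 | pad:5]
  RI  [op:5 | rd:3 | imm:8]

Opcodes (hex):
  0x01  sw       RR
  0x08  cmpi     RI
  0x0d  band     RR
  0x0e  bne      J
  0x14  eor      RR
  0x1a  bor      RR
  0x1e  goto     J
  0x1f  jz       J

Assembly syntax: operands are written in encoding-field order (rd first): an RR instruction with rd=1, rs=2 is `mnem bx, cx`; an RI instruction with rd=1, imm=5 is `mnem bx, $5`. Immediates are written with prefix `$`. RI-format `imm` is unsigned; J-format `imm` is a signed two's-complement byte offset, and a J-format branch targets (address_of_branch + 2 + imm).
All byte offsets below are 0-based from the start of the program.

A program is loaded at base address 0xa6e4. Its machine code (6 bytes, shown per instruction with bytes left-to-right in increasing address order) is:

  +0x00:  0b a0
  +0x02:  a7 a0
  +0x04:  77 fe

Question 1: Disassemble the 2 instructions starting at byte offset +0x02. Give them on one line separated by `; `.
[02] a7 a0 → 0xa7a0
  top 5b → 0x14 → eor [RR]
  rd: (w>>8)&0x7=0x7 → sp
  rs: (w>>5)&0x7=0x5 → di
[04] 77 fe → 0x77fe
  top 5b → 0xe → bne [J]
  imm: (w>>0)&0x7ff=0x7fe (s11→-2) → $-2

eor sp, di; bne $-2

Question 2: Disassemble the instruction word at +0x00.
off 0x00: read 0b a0 as big → 0x0ba0
  top 5b → 0x1 → sw [RR]
  rd: (w>>8)&0x7=0x3 → dx
  rs: (w>>5)&0x7=0x5 → di

sw dx, di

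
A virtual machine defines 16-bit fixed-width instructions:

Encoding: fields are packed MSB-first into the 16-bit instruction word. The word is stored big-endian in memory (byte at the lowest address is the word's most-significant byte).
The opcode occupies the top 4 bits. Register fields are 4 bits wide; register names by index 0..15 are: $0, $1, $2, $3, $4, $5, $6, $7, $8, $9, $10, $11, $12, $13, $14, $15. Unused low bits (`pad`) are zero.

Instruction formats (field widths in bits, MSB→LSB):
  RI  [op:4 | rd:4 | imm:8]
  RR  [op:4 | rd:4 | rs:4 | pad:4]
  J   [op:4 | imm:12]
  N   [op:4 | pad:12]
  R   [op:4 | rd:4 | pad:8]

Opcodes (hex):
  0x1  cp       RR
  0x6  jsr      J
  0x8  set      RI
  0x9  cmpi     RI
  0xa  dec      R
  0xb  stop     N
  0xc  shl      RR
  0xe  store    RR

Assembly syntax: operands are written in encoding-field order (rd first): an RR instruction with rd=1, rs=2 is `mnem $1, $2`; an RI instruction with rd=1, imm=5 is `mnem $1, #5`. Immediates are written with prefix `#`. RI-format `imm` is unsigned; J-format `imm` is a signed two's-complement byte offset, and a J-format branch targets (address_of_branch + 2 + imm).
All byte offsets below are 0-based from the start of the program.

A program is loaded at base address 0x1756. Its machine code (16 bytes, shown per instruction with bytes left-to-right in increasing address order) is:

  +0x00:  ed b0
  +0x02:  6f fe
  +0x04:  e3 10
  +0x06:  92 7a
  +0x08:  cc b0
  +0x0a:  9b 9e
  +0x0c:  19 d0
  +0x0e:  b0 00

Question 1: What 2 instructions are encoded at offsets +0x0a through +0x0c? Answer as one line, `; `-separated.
cmpi $11, #158; cp $9, $13

@+0a  big-endian(9b 9e) = 0x9b9e
  opcode bits[15:12]=0x9: cmpi/RI
  rd@[11:8]=0xb ⇒ $11
  imm@[7:0]=0x9e ⇒ #158
@+0c  big-endian(19 d0) = 0x19d0
  opcode bits[15:12]=0x1: cp/RR
  rd@[11:8]=0x9 ⇒ $9
  rs@[7:4]=0xd ⇒ $13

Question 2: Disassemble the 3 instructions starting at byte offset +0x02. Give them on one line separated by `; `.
jsr #-2; store $3, $1; cmpi $2, #122

[02] 6f fe → 0x6ffe
  op=0x6ffe>>12=0x6 ⇒ jsr (J)
  imm@[11:0]=0xffe (s12→-2) ⇒ #-2
[04] e3 10 → 0xe310
  op=0xe310>>12=0xe ⇒ store (RR)
  rd@[11:8]=0x3 ⇒ $3
  rs@[7:4]=0x1 ⇒ $1
[06] 92 7a → 0x927a
  op=0x927a>>12=0x9 ⇒ cmpi (RI)
  rd@[11:8]=0x2 ⇒ $2
  imm@[7:0]=0x7a ⇒ #122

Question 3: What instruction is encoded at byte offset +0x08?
@+08  big-endian(cc b0) = 0xccb0
  opcode bits[15:12]=0xc: shl/RR
  rd: (w>>8)&0xf=0xc → $12
  rs: (w>>4)&0xf=0xb → $11

shl $12, $11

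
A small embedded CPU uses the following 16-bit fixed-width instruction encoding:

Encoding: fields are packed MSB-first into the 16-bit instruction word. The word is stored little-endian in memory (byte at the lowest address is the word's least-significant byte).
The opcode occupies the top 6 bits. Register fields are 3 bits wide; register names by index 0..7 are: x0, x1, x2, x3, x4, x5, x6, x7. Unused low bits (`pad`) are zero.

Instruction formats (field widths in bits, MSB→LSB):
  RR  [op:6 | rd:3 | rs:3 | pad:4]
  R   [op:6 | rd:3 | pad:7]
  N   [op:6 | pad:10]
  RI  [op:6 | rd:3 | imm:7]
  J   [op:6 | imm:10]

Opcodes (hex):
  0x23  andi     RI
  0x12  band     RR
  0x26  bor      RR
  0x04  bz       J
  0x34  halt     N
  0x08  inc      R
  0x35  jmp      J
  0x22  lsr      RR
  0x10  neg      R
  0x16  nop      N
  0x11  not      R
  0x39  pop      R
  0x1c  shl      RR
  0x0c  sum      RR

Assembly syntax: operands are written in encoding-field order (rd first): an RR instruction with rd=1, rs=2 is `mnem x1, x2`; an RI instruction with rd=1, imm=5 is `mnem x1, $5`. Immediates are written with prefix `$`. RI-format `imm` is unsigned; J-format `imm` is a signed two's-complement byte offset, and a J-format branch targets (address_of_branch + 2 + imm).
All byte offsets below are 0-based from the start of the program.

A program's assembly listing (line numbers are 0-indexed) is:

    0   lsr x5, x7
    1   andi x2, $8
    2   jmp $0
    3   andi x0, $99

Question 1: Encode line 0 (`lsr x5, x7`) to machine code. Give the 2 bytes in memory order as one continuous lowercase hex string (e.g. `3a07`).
f08a

L0: lsr op=0x22:6|rd=5:3|rs=7:3|pad=0:4 ⇒ 0x8af0 ⇒ little f0 8a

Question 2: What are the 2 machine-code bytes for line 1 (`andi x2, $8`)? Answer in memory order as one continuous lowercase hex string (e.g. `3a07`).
line 1 (andi): pack op=0x23:6|rd=2:3|imm=8:7 = 0x8d08; little→ 08 8d

088d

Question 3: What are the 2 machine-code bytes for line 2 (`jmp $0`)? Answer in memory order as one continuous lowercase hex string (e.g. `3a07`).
line 2 (jmp): pack op=0x35:6|imm=0:10 = 0xd400; little→ 00 d4

00d4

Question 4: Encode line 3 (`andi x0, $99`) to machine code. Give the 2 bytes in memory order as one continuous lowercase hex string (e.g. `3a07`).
line 3 (andi): pack op=0x23:6|rd=0:3|imm=99:7 = 0x8c63; little→ 63 8c

638c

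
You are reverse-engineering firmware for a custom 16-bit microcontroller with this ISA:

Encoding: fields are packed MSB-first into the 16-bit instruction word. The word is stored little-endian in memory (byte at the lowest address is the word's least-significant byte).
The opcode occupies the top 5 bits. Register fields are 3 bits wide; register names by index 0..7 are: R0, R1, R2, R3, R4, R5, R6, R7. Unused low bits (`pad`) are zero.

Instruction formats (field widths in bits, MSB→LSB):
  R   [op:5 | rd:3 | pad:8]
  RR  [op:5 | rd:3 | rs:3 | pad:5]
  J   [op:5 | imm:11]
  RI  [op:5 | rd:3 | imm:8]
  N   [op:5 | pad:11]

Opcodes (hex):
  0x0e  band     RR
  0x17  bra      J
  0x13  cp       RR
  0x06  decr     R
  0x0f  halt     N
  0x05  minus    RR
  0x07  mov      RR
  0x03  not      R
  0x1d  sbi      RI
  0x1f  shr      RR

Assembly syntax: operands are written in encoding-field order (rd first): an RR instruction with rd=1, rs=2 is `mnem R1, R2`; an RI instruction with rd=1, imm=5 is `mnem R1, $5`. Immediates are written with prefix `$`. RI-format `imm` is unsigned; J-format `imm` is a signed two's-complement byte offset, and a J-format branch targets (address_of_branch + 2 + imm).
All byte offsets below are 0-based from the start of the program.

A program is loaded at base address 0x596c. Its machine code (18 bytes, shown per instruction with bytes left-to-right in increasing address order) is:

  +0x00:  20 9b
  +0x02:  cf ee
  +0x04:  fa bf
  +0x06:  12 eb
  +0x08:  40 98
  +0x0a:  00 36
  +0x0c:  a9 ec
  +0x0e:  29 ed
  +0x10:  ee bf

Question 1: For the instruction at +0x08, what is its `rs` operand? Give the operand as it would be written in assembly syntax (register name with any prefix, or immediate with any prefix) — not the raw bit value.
R2

off 0x08: read 40 98 as little → 0x9840
  opcode bits[15:11]=0x13: cp/RR
  [10:8] rd=0 = R0
  [7:5] rs=2 = R2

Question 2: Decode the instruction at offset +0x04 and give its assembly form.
[04] fa bf → 0xbffa
  opcode bits[15:11]=0x17: bra/J
  imm: (w>>0)&0x7ff=0x7fa (s11→-6) → $-6

bra $-6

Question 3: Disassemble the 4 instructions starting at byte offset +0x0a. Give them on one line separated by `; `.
+0x0a: 00 36 ⇒ word 0x3600 (little)
  top 5b → 0x6 → decr [R]
  [10:8] rd=6 = R6
+0x0c: a9 ec ⇒ word 0xeca9 (little)
  top 5b → 0x1d → sbi [RI]
  [10:8] rd=4 = R4
  [7:0] imm=169 = $169
+0x0e: 29 ed ⇒ word 0xed29 (little)
  top 5b → 0x1d → sbi [RI]
  [10:8] rd=5 = R5
  [7:0] imm=41 = $41
+0x10: ee bf ⇒ word 0xbfee (little)
  top 5b → 0x17 → bra [J]
  [10:0] imm=2030 (s11→-18) = $-18

decr R6; sbi R4, $169; sbi R5, $41; bra $-18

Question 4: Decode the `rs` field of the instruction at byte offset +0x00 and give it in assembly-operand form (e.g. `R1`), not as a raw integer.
R1

@+00  little-endian(20 9b) = 0x9b20
  top 5b → 0x13 → cp [RR]
  rd@[10:8]=0x3 ⇒ R3
  rs@[7:5]=0x1 ⇒ R1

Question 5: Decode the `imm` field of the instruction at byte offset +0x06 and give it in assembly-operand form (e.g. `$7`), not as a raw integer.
$18

+0x06: 12 eb ⇒ word 0xeb12 (little)
  top 5b → 0x1d → sbi [RI]
  rd: (w>>8)&0x7=0x3 → R3
  imm: (w>>0)&0xff=0x12 → $18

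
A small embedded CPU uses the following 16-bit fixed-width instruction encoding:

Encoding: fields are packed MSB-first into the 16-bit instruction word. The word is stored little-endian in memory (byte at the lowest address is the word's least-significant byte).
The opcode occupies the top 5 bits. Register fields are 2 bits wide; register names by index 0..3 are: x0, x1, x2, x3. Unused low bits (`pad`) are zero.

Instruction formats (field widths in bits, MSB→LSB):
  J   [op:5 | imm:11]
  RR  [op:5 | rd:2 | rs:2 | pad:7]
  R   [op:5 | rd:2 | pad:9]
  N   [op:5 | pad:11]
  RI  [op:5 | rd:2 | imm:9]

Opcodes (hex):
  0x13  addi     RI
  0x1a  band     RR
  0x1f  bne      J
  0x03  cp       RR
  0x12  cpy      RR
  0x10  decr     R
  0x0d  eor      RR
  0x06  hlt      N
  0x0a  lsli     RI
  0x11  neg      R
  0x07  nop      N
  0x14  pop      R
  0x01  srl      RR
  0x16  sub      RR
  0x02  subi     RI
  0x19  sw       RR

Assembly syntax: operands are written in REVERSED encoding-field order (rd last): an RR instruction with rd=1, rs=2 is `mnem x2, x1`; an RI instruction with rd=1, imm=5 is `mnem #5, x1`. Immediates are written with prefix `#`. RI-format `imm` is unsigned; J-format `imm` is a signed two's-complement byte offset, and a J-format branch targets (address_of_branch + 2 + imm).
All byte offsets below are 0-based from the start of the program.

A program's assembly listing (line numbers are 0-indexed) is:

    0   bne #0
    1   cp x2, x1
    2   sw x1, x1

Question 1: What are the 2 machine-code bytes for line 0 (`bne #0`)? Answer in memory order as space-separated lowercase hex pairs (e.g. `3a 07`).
00 f8

0. bne fields op=0x1f:5|imm=0:11 → word f800h → 00 f8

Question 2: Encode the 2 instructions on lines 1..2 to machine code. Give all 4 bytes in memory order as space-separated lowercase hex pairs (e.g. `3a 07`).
L1: cp op=0x3:5|rd=1:2|rs=2:2|pad=0:7 ⇒ 0x1b00 ⇒ little 00 1b
L2: sw op=0x19:5|rd=1:2|rs=1:2|pad=0:7 ⇒ 0xca80 ⇒ little 80 ca

00 1b 80 ca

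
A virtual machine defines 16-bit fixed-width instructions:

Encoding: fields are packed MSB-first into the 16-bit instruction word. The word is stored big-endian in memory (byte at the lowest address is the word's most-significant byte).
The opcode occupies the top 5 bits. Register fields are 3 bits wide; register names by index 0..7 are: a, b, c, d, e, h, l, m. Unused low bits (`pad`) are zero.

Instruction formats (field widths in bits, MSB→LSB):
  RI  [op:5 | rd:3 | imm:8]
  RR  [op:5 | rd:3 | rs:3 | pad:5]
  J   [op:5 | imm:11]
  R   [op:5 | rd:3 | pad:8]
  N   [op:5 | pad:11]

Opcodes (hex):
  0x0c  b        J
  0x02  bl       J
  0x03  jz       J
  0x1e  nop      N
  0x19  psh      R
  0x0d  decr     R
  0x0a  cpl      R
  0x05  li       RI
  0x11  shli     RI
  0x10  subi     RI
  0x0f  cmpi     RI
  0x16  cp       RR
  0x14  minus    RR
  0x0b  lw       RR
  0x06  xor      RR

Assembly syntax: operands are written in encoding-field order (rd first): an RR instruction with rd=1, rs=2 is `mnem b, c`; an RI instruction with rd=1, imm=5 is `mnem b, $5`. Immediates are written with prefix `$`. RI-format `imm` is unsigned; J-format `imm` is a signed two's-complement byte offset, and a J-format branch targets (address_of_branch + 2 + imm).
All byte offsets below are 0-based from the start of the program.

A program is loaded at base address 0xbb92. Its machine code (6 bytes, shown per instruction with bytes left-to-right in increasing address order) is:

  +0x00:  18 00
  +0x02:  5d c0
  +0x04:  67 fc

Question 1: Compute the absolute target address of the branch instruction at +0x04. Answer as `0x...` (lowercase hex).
0xbb94

[04] 67 fc → 0x67fc
  opcode bits[15:11]=0xc: b/J
  imm@[10:0]=0x7fc (s11→-4) ⇒ $-4
  target = base 0xbb92 + off 0x04 + 2 + imm -4 = 0xbb94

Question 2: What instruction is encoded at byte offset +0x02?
+0x02: 5d c0 ⇒ word 0x5dc0 (big)
  opcode bits[15:11]=0xb: lw/RR
  [10:8] rd=5 = h
  [7:5] rs=6 = l

lw h, l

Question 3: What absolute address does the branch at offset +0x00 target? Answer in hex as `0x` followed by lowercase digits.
off 0x00: read 18 00 as big → 0x1800
  op=0x1800>>11=0x3 ⇒ jz (J)
  [10:0] imm=0 = $0
  target = base 0xbb92 + off 0x00 + 2 + imm 0 = 0xbb94

0xbb94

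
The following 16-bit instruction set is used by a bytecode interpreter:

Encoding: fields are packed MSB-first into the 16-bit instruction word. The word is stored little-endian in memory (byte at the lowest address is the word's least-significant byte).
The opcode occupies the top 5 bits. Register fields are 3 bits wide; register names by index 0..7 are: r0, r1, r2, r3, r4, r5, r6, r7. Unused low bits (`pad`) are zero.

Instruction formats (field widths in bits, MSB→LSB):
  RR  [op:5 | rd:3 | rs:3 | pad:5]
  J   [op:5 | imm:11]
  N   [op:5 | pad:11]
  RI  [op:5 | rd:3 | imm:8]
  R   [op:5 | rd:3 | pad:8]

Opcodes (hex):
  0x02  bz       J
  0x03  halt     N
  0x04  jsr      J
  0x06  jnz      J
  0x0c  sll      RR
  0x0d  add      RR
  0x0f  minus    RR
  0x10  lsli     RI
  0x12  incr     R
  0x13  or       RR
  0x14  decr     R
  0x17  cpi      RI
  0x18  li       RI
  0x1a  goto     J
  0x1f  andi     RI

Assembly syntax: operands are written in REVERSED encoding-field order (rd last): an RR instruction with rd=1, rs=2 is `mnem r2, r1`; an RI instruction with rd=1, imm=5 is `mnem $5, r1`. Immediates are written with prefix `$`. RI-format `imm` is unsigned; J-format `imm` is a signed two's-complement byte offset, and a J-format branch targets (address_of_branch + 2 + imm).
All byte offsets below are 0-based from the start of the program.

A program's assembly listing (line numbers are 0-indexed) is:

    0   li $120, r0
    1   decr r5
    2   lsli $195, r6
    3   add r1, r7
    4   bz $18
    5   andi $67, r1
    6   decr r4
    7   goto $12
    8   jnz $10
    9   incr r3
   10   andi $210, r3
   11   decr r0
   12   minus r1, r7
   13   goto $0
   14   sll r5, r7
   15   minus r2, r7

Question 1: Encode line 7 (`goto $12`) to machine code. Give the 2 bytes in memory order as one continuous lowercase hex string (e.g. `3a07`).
7. goto fields op=0x1a:5|imm=12:11 → word d00ch → 0c d0

0cd0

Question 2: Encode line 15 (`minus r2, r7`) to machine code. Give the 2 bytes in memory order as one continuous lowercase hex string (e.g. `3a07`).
407f

15. minus fields op=0xf:5|rd=7:3|rs=2:3|pad=0:5 → word 7f40h → 40 7f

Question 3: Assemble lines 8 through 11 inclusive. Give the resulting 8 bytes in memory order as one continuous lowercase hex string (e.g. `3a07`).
8. jnz fields op=0x6:5|imm=10:11 → word 300ah → 0a 30
9. incr fields op=0x12:5|rd=3:3|pad=0:8 → word 9300h → 00 93
10. andi fields op=0x1f:5|rd=3:3|imm=210:8 → word fbd2h → d2 fb
11. decr fields op=0x14:5|rd=0:3|pad=0:8 → word a000h → 00 a0

0a300093d2fb00a0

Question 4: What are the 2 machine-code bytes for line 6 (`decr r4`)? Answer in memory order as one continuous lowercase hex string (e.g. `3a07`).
L6: decr op=0x14:5|rd=4:3|pad=0:8 ⇒ 0xa400 ⇒ little 00 a4

00a4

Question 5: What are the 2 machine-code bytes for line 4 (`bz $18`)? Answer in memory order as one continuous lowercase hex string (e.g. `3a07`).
1210

4. bz fields op=0x2:5|imm=18:11 → word 1012h → 12 10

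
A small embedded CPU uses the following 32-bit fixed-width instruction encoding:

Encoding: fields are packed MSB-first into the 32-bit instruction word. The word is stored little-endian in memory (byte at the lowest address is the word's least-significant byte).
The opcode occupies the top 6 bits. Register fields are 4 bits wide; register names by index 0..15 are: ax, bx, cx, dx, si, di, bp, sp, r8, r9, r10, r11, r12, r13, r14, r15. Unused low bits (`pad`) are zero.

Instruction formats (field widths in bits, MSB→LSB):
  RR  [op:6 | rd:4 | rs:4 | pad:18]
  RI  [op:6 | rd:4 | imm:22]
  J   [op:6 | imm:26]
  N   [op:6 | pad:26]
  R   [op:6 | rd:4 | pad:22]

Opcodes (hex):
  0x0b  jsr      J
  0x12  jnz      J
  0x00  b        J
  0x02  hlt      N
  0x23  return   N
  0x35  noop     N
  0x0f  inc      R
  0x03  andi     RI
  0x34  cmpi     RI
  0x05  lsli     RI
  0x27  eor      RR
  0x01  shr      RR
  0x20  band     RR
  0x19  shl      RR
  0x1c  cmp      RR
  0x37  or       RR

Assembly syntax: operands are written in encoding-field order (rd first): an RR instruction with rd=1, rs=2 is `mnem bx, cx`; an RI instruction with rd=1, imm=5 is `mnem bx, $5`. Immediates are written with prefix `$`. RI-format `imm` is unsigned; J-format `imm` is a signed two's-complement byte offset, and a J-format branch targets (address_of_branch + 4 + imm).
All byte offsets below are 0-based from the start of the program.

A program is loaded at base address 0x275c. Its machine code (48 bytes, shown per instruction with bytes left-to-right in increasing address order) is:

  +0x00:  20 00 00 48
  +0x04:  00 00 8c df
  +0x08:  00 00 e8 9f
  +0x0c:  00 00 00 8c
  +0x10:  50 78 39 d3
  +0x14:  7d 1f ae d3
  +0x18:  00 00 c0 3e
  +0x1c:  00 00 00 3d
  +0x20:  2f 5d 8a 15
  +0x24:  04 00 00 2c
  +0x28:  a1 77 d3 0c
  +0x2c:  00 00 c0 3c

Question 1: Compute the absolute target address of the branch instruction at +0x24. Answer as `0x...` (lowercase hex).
0x2788

+0x24: 04 00 00 2c ⇒ word 0x2c000004 (little)
  op=0x2c000004>>26=0xb ⇒ jsr (J)
  imm: (w>>0)&0x3ffffff=0x4 → $4
  target = base 0x275c + off 0x24 + 4 + imm 4 = 0x2788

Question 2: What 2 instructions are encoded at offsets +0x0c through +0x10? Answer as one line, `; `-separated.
return; cmpi r12, $3766352

@+0c  little-endian(00 00 00 8c) = 0x8c000000
  top 6b → 0x23 → return [N]
@+10  little-endian(50 78 39 d3) = 0xd3397850
  top 6b → 0x34 → cmpi [RI]
  rd@[25:22]=0xc ⇒ r12
  imm@[21:0]=0x397850 ⇒ $3766352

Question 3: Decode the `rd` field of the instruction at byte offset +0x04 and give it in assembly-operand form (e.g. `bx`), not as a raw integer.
r14

off 0x04: read 00 00 8c df as little → 0xdf8c0000
  op=0xdf8c0000>>26=0x37 ⇒ or (RR)
  rd: (w>>22)&0xf=0xe → r14
  rs: (w>>18)&0xf=0x3 → dx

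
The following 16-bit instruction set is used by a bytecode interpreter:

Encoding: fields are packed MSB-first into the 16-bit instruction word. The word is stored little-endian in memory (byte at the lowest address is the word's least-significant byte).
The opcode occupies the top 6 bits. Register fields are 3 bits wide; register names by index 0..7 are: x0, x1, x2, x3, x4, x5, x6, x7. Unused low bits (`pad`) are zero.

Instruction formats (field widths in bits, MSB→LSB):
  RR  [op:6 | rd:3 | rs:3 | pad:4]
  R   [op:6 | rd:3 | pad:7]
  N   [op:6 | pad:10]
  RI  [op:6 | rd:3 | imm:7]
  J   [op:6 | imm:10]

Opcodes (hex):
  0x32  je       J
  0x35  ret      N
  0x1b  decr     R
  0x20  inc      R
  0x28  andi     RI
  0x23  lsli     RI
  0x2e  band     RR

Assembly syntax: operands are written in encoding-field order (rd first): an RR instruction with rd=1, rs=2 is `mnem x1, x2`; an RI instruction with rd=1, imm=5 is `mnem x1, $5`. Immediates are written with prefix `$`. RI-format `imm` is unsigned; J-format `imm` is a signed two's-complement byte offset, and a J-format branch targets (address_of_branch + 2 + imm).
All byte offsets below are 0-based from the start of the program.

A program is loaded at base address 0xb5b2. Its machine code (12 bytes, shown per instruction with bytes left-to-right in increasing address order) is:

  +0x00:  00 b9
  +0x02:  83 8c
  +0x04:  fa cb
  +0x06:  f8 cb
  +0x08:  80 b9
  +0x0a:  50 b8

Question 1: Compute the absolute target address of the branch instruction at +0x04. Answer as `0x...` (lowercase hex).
0xb5b2

@+04  little-endian(fa cb) = 0xcbfa
  top 6b → 0x32 → je [J]
  [9:0] imm=1018 (s10→-6) = $-6
  target = base 0xb5b2 + off 0x04 + 2 + imm -6 = 0xb5b2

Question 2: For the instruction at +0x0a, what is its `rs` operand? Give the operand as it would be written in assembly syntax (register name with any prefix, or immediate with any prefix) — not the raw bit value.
x5

[0a] 50 b8 → 0xb850
  op=0xb850>>10=0x2e ⇒ band (RR)
  rd: (w>>7)&0x7=0x0 → x0
  rs: (w>>4)&0x7=0x5 → x5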